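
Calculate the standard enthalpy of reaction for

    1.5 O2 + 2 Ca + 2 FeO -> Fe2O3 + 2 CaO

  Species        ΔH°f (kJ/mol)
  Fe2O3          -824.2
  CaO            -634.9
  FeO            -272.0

ΔH°rxn = -1550.0 kJ/mol

Products: 1·(-824.2) + 2·(-634.9) = -2094.0
Reactants: 3/2·(+0.0) + 2·(+0.0) + 2·(-272.0) = -544.0
ΔH°rxn = (-2094.0) − (-544.0) = -1550.0 kJ/mol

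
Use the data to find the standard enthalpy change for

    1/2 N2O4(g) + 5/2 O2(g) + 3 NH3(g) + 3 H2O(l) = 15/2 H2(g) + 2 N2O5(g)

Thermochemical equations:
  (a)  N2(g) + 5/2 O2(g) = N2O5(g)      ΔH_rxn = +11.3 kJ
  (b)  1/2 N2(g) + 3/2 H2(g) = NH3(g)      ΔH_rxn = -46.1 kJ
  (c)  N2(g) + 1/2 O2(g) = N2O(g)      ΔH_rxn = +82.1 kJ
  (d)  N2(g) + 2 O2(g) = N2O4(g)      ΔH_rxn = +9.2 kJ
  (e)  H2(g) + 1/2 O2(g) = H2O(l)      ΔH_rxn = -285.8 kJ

(a) × 2: (2)·(+11.3) = +22.6 kJ
(b) reversed and × 3: (-3)·(-46.1) = +138.3 kJ
(c): not needed.
(d) reversed and × 1/2: (-1/2)·(+9.2) = -4.6 kJ
(e) reversed and × 3: (-3)·(-285.8) = +857.4 kJ
Since enthalpy is a state function, ΔH_rxn = (2)·(+11.3) + (-3)·(-46.1) + (-1/2)·(+9.2) + (-3)·(-285.8) = 1013.7 kJ

ΔH_rxn = 1013.7 kJ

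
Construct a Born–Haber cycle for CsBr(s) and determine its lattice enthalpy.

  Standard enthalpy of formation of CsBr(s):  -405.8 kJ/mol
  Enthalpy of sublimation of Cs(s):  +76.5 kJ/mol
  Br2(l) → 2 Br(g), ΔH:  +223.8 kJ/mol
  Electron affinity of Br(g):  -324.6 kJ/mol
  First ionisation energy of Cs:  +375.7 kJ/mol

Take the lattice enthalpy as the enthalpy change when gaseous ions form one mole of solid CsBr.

ΔHf° = 1·ΔHsub + 1·(ΣIE) + 1/2·D(Br2) + 1·EA + U
-405.8 = 1·(+76.5) + 1·(+375.7) + 1/2·(+223.8) + 1·(-324.6) + U
U = -405.8 − (+239.5) = -645.3 kJ/mol

U = -645.3 kJ/mol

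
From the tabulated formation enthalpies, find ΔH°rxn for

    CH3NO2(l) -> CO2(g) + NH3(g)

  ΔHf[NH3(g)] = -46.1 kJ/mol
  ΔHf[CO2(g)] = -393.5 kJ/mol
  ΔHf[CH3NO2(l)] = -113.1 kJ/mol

ΔH°rxn = -326.5 kJ/mol

Products: 1·(-393.5) + 1·(-46.1) = -439.6
Reactants: 1·(-113.1) = -113.1
ΔH°rxn = (-439.6) − (-113.1) = -326.5 kJ/mol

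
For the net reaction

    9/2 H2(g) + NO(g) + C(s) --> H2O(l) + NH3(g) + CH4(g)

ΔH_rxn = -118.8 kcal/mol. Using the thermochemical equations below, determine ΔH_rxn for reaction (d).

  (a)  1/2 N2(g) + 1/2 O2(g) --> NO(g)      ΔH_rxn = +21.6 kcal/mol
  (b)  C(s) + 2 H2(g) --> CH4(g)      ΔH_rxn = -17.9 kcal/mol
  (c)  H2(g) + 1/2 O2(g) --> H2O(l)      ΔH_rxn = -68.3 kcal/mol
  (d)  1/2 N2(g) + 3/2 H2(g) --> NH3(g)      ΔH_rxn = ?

(a) reversed (reverse to put NO(g) on the reactant side): -21.6 kcal/mol
(b) as written (CH4(g) already on the product side): -17.9 kcal/mol
(c) as written (H2O(l) already on the product side): -68.3 kcal/mol
(d) as written (NH3(g) already on the product side): contributes x
-118.8 = (-21.6) + (-17.9) + (-68.3) + x
x = (-118.8 − (-107.8)) / (1) = -11.0 kcal/mol

ΔH_rxn = -11.0 kcal/mol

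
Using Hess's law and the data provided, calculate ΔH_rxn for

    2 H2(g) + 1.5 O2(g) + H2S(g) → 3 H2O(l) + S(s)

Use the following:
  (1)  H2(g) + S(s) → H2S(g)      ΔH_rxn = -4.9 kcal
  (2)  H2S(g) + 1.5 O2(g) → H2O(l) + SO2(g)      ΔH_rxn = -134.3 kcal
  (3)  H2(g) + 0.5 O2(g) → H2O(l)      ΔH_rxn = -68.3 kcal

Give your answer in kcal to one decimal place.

ΔH_rxn = -200.0 kcal

(1) reversed: +4.9 kcal
(2): not needed.
(3) × 3: (3)·(-68.3) = -204.9 kcal
Combining the equations, ΔH_rxn = (+4.9) + (-204.9) = -200.0 kcal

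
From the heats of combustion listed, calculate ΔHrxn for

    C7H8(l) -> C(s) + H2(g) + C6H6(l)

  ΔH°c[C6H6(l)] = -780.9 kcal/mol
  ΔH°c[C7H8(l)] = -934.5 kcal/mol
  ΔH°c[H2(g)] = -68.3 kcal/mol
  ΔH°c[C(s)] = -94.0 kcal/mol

Using ΔH = Σ nΔHc°(reactants) − Σ nΔHc°(products):
= [1·(-934.5)] − [1·(-94.0) + 1·(-68.3) + 1·(-780.9)]
= 8.7 kcal/mol

ΔHrxn = 8.7 kcal/mol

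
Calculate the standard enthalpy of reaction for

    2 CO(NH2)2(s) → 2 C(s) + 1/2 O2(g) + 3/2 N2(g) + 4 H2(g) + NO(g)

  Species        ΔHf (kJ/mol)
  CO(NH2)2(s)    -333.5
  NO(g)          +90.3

ΔHrxn = 757.3 kJ/mol

Products: 2·(+0.0) + 1/2·(+0.0) + 3/2·(+0.0) + 4·(+0.0) + 1·(+90.3) = +90.3
Reactants: 2·(-333.5) = -667.0
ΔHrxn = (+90.3) − (-667.0) = 757.3 kJ/mol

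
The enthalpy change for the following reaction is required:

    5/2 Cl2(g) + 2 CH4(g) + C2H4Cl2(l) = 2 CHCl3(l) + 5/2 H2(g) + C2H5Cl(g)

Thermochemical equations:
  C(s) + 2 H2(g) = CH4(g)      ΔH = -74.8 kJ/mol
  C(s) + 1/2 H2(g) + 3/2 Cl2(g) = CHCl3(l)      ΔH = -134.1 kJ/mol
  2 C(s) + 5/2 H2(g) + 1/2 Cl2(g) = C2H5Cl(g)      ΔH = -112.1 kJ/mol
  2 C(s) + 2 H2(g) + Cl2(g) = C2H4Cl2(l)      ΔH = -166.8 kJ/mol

equation 1 reversed and × 2: (-2)·(-74.8) = +149.6 kJ/mol
equation 2 × 2: (2)·(-134.1) = -268.2 kJ/mol
equation 3 as written: -112.1 kJ/mol
equation 4 reversed: +166.8 kJ/mol
ΔH = (+149.6) + (-268.2) + (-112.1) + (+166.8) = -63.9 kJ/mol

ΔH = -63.9 kJ/mol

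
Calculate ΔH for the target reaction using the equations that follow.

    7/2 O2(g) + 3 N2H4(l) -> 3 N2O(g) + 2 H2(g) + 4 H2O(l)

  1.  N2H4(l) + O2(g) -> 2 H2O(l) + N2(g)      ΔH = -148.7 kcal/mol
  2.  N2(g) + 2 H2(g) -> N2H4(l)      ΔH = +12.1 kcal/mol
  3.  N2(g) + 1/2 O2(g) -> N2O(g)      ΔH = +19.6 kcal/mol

ΔH = -250.7 kcal/mol

eq. 1 × 2 (×2 to match 4 H2O(l) in the target): (2)·(-148.7) = -297.4 kcal/mol
eq. 2 reversed (reverse to put H2(g) on the product side): -12.1 kcal/mol
eq. 3 × 3 (×3 to match 3 N2O(g) in the target): (3)·(+19.6) = +58.8 kcal/mol
By Hess's law, ΔH = (-297.4) + (-12.1) + (+58.8) = -250.7 kcal/mol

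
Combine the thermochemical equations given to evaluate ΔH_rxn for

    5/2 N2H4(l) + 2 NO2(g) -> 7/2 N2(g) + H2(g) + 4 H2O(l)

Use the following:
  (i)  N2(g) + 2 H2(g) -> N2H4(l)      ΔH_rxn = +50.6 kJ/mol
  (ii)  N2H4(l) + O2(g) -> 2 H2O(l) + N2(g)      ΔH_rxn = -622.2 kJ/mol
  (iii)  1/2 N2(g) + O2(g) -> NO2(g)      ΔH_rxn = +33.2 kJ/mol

(i) reversed and × 1/2: (-1/2)·(+50.6) = -25.3 kJ/mol
(ii) × 2: (2)·(-622.2) = -1244.4 kJ/mol
(iii) reversed and × 2: (-2)·(+33.2) = -66.4 kJ/mol
ΔH_rxn = (-25.3) + (-1244.4) + (-66.4) = -1336.1 kJ/mol

ΔH_rxn = -1336.1 kJ/mol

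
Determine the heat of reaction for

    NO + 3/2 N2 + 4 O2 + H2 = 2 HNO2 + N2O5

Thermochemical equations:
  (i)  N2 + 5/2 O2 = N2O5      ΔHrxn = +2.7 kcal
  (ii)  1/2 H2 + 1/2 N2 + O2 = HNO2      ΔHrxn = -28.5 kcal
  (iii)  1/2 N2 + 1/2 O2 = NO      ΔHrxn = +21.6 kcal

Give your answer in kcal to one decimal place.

(i) as written: +2.7 kcal
(ii) × 2: (2)·(-28.5) = -57.0 kcal
(iii) reversed: -21.6 kcal
Combining the equations, ΔHrxn = (+2.7) + (-57.0) + (-21.6) = -75.9 kcal

ΔHrxn = -75.9 kcal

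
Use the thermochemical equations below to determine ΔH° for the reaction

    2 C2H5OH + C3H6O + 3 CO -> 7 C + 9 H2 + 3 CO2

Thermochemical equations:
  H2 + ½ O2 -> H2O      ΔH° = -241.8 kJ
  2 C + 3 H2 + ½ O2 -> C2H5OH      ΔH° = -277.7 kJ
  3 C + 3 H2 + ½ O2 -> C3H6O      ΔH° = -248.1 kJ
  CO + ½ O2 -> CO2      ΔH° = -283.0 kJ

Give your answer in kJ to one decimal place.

ΔH° = -45.5 kJ

equation 1: not needed (H2O appears nowhere else).
equation 2 reversed and × 2 (C2H5OH must end up as a reactant; scale by 2 for the 2 C2H5OH): (-2)·(-277.7) = +555.4 kJ
equation 3 reversed (C3H6O must end up as a reactant): +248.1 kJ
equation 4 × 3 (scale by 3 for the 3 CO): (3)·(-283.0) = -849.0 kJ
ΔH° = (-2)·(-277.7) + (-1)·(-248.1) + (3)·(-283.0) = -45.5 kJ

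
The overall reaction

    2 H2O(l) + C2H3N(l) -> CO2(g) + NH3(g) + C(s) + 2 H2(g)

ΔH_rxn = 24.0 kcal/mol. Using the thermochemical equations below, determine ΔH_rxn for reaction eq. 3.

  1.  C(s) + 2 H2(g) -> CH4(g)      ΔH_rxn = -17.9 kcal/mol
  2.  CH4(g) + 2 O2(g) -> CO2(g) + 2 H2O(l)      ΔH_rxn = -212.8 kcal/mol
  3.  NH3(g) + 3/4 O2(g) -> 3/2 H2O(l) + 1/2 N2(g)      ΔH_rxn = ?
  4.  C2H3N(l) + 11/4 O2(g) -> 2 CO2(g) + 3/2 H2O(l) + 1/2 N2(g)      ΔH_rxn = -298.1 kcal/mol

eq. 1 reversed: +17.9 kcal/mol
eq. 2 reversed: +212.8 kcal/mol
eq. 3 reversed: contributes −x
eq. 4 as written: -298.1 kcal/mol
+24.0 = (+17.9) + (+212.8) + (-298.1) − x
x = (+24.0 − (-67.4)) / (-1) = -91.4 kcal/mol

ΔH_rxn = -91.4 kcal/mol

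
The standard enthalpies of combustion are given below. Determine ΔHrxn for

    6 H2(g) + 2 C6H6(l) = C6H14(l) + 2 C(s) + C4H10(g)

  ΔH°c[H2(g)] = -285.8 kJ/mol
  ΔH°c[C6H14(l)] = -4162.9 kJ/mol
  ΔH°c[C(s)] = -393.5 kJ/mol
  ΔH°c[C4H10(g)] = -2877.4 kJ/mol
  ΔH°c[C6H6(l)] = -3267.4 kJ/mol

Using ΔH = Σ nΔHc°(reactants) − Σ nΔHc°(products):
= [6·(-285.8) + 2·(-3267.4)] − [1·(-4162.9) + 2·(-393.5) + 1·(-2877.4)]
= -422.3 kJ/mol

ΔHrxn = -422.3 kJ/mol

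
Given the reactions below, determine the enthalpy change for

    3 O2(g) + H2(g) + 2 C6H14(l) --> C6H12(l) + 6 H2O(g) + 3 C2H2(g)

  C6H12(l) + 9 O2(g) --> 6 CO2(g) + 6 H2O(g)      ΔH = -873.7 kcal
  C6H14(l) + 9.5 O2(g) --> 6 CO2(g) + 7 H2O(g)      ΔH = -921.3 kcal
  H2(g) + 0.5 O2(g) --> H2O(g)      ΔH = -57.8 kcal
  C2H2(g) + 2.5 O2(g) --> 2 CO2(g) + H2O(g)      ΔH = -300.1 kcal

equation 1 reversed (C6H12(l) must end up as a product): +873.7 kcal
equation 2 × 2 (scale by 2 for the 2 C6H14(l)): (2)·(-921.3) = -1842.6 kcal
equation 3 as written (H2(g) already on the reactant side): -57.8 kcal
equation 4 reversed and × 3 (reverse to put C2H2(g) on the product side; scale by 3 for the 3 C2H2(g)): (-3)·(-300.1) = +900.3 kcal
Summing the manipulated equations, ΔH = (-1)·(-873.7) + (2)·(-921.3) + (1)·(-57.8) + (-3)·(-300.1) = -126.4 kcal

ΔH = -126.4 kcal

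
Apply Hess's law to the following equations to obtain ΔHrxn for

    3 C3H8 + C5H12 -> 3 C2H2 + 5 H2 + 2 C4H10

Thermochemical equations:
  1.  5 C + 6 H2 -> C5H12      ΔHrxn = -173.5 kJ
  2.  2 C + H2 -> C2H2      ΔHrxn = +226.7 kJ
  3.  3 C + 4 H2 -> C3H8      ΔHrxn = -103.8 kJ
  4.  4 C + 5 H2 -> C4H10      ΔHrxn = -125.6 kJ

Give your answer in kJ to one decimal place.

ΔHrxn = 913.8 kJ

eq. 1 reversed: +173.5 kJ
eq. 2 × 3: (3)·(+226.7) = +680.1 kJ
eq. 3 reversed and × 3: (-3)·(-103.8) = +311.4 kJ
eq. 4 × 2: (2)·(-125.6) = -251.2 kJ
Since enthalpy is a state function, ΔHrxn = (+173.5) + (+680.1) + (+311.4) + (-251.2) = 913.8 kJ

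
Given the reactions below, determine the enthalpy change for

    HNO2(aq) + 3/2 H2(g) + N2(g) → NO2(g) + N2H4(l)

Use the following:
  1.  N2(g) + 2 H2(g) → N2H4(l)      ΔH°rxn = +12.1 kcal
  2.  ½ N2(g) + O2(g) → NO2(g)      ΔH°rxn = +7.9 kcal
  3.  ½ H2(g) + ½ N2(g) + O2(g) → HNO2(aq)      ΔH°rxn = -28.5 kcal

eq. 1 as written: +12.1 kcal
eq. 2 as written: +7.9 kcal
eq. 3 reversed: +28.5 kcal
By Hess's law, ΔH°rxn = (1)·(+12.1) + (1)·(+7.9) + (-1)·(-28.5) = 48.5 kcal

ΔH°rxn = 48.5 kcal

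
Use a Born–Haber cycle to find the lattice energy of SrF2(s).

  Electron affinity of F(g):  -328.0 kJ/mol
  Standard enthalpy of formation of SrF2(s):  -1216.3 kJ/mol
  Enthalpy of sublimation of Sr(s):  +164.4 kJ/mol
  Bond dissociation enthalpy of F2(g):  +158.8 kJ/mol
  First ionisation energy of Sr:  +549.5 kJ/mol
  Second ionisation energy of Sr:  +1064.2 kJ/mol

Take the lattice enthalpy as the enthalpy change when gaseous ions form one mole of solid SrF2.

ΔHf° = 1·ΔHsub + 1·(ΣIE) + 1·D(F2) + 2·EA + U
-1216.3 = 1·(+164.4) + 1·(+1613.7) + 1·(+158.8) + 2·(-328.0) + U
U = -1216.3 − (+1280.9) = -2497.2 kJ/mol

U = -2497.2 kJ/mol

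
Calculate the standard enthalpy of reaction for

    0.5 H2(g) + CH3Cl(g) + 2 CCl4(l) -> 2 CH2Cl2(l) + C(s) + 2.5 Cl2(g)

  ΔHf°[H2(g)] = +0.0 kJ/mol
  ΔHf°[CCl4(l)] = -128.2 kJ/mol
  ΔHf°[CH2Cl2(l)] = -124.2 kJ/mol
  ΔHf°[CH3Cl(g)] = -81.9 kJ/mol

ΔH° = 89.9 kJ/mol

ΔH°rxn = Σ nΔHf°(products) − Σ nΔHf°(reactants).
Products: 2·(-124.2) + 1·(+0.0) + 5/2·(+0.0) = -248.4
Reactants: 1/2·(+0.0) + 1·(-81.9) + 2·(-128.2) = -338.3
ΔH° = (-248.4) − (-338.3) = 89.9 kJ/mol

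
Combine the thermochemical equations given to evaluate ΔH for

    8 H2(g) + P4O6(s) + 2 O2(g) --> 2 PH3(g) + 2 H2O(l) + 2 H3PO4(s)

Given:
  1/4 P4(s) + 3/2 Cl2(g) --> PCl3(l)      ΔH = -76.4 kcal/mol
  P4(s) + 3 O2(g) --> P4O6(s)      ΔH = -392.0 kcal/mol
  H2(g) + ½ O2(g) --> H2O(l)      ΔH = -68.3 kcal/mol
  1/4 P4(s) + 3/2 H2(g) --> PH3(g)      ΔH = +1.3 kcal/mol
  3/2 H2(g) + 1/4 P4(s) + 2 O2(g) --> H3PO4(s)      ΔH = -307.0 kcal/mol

equation 1: not needed.
equation 2 reversed: +392.0 kcal/mol
equation 3 × 2: (2)·(-68.3) = -136.6 kcal/mol
equation 4 × 2: (2)·(+1.3) = +2.6 kcal/mol
equation 5 × 2: (2)·(-307.0) = -614.0 kcal/mol
Combining the equations, ΔH = (-1)·(-392.0) + (2)·(-68.3) + (2)·(+1.3) + (2)·(-307.0) = -356.0 kcal/mol

ΔH = -356.0 kcal/mol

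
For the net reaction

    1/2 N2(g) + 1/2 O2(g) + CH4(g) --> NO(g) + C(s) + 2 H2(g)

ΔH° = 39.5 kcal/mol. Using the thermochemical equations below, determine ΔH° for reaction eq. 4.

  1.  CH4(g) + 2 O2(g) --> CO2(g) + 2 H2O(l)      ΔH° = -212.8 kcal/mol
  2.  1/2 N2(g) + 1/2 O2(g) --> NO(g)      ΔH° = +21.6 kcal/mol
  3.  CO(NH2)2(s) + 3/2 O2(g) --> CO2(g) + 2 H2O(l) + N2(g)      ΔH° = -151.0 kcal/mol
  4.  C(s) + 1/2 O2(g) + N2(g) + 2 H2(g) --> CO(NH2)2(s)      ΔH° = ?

eq. 1 as written (CH4(g) already on the reactant side): -212.8 kcal/mol
eq. 2 as written (NO(g) already on the product side): +21.6 kcal/mol
eq. 3 reversed: +151.0 kcal/mol
eq. 4 reversed (C(s) must end up as a product): contributes −x
+39.5 = (-212.8) + (+21.6) + (+151.0) − x
x = (+39.5 − (-40.2)) / (-1) = -79.7 kcal/mol

ΔH° = -79.7 kcal/mol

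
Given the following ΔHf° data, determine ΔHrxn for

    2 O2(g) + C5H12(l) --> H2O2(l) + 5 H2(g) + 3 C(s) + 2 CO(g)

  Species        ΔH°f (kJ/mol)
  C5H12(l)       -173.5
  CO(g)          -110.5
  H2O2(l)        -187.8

Products: 1·(-187.8) + 5·(+0.0) + 3·(+0.0) + 2·(-110.5) = -408.8
Reactants: 2·(+0.0) + 1·(-173.5) = -173.5
ΔHrxn = (-408.8) − (-173.5) = -235.3 kJ/mol

ΔHrxn = -235.3 kJ/mol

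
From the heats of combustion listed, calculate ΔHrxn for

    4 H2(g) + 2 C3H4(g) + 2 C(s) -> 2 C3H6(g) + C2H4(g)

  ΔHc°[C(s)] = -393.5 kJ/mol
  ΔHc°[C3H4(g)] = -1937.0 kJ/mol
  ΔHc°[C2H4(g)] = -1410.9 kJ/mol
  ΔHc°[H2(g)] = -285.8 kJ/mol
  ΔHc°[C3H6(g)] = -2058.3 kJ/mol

ΔHrxn = -276.7 kJ/mol

With combustion enthalpies, reactants minus products:
= [4·(-285.8) + 2·(-1937.0) + 2·(-393.5)] − [2·(-2058.3) + 1·(-1410.9)]
= -276.7 kJ/mol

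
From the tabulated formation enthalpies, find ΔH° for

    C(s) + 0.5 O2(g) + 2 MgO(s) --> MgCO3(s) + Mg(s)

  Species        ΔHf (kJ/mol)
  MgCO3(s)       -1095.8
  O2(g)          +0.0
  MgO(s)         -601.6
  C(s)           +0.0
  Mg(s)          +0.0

ΔH° = 107.4 kJ/mol

Products: 1·(-1095.8) + 1·(+0.0) = -1095.8
Reactants: 1·(+0.0) + 1/2·(+0.0) + 2·(-601.6) = -1203.2
ΔH° = (-1095.8) − (-1203.2) = 107.4 kJ/mol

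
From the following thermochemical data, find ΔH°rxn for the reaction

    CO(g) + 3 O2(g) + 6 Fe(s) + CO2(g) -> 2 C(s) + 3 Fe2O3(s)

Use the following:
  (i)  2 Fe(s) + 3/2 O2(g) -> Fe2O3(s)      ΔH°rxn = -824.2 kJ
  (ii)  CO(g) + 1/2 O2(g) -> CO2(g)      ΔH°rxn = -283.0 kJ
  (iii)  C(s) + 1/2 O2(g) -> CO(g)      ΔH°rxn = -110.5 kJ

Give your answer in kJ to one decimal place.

ΔH°rxn = -1968.6 kJ

(i) × 3: (3)·(-824.2) = -2472.6 kJ
(ii) reversed: +283.0 kJ
(iii) reversed and × 2: (-2)·(-110.5) = +221.0 kJ
ΔH°rxn = (-2472.6) + (+283.0) + (+221.0) = -1968.6 kJ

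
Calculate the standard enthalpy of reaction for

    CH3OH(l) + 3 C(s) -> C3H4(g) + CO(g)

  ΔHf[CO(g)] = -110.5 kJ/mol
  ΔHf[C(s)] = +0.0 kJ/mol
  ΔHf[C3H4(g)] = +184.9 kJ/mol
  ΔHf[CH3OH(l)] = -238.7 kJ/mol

ΔH° = 313.1 kJ/mol

ΔH°rxn = Σ nΔHf°(products) − Σ nΔHf°(reactants).
Products: 1·(+184.9) + 1·(-110.5) = +74.4
Reactants: 1·(-238.7) + 3·(+0.0) = -238.7
ΔH° = (+74.4) − (-238.7) = 313.1 kJ/mol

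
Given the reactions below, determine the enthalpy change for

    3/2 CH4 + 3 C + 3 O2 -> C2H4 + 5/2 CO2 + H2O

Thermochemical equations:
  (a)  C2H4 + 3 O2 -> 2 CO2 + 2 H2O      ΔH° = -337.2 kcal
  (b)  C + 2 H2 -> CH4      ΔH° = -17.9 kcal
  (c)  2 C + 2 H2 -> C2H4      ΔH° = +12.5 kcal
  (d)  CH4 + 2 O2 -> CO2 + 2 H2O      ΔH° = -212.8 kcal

ΔH° = -264.0 kcal

(a) × 2: (2)·(-337.2) = -674.4 kcal
(b) reversed and × 3: (-3)·(-17.9) = +53.7 kcal
(c) × 3: (3)·(+12.5) = +37.5 kcal
(d) reversed and × 3/2: (-3/2)·(-212.8) = +319.2 kcal
Combining the equations, ΔH° = (-674.4) + (+53.7) + (+37.5) + (+319.2) = -264.0 kcal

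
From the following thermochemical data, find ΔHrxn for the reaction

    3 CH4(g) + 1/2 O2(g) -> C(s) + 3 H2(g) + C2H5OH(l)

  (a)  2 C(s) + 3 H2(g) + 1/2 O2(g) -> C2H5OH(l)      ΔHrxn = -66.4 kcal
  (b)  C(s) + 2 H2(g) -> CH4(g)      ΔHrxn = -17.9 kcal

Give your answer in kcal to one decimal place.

(a) as written (C2H5OH(l) already on the product side): -66.4 kcal
(b) reversed and × 3 (reverse to put CH4(g) on the reactant side; ×3 to match 3 CH4(g) in the target): (-3)·(-17.9) = +53.7 kcal
ΔHrxn = (-66.4) + (+53.7) = -12.7 kcal

ΔHrxn = -12.7 kcal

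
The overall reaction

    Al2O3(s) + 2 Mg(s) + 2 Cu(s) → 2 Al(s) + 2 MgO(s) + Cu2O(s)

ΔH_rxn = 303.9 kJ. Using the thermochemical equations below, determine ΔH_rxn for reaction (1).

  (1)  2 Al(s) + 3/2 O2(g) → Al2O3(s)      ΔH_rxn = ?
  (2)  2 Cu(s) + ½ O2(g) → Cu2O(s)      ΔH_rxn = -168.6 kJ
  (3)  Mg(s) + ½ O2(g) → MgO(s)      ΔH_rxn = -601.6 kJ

ΔH_rxn = -1675.7 kJ

(1) reversed: contributes −x
(2) as written: -168.6 kJ
(3) × 2: (2)·(-601.6) = -1203.2 kJ
+303.9 = (-168.6) + (-1203.2) − x
x = (+303.9 − (-1371.8)) / (-1) = -1675.7 kJ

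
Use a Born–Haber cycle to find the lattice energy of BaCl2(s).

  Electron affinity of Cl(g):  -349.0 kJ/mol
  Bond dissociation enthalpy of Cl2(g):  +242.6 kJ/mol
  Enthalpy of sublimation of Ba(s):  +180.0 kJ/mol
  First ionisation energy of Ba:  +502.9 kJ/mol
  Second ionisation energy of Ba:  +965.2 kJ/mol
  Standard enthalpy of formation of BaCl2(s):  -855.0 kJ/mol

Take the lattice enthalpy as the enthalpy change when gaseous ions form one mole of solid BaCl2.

U = -2047.7 kJ/mol

ΔHf° = 1·ΔHsub + 1·(ΣIE) + 1·D(Cl2) + 2·EA + U
-855.0 = 1·(+180.0) + 1·(+1468.1) + 1·(+242.6) + 2·(-349.0) + U
U = -855.0 − (+1192.7) = -2047.7 kJ/mol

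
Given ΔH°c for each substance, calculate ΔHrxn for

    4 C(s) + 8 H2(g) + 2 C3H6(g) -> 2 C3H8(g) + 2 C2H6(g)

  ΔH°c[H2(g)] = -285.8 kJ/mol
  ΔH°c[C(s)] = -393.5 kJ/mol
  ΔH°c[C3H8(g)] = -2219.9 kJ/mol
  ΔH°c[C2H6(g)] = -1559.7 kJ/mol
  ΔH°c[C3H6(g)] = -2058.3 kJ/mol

ΔHrxn = -417.8 kJ/mol

With combustion enthalpies, reactants minus products:
= [4·(-393.5) + 8·(-285.8) + 2·(-2058.3)] − [2·(-2219.9) + 2·(-1559.7)]
= -417.8 kJ/mol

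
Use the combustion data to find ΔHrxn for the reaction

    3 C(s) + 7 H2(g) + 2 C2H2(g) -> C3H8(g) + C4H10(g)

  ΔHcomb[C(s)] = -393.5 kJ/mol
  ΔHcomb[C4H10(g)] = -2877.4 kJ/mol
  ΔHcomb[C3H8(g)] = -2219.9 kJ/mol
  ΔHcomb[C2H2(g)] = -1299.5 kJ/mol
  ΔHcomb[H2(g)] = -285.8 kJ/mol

ΔHrxn = -682.8 kJ/mol

Using ΔH = Σ nΔHc°(reactants) − Σ nΔHc°(products):
= [3·(-393.5) + 7·(-285.8) + 2·(-1299.5)] − [1·(-2219.9) + 1·(-2877.4)]
= -682.8 kJ/mol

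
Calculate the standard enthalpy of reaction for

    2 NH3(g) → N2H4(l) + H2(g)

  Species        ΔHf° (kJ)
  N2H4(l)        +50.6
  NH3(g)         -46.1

ΔH°rxn = 142.8 kJ

Products: 1·(+50.6) + 1·(+0.0) = +50.6
Reactants: 2·(-46.1) = -92.2
ΔH°rxn = (+50.6) − (-92.2) = 142.8 kJ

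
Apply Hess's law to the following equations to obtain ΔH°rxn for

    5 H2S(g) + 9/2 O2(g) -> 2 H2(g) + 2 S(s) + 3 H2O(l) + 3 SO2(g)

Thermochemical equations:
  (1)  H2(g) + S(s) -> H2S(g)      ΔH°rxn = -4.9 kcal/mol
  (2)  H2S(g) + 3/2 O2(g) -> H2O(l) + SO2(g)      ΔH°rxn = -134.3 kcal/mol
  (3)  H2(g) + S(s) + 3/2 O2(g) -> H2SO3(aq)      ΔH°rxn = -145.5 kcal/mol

(1) reversed and × 2: (-2)·(-4.9) = +9.8 kcal/mol
(2) × 3: (3)·(-134.3) = -402.9 kcal/mol
(3): not needed.
By Hess's law, ΔH°rxn = (-2)·(-4.9) + (3)·(-134.3) = -393.1 kcal/mol

ΔH°rxn = -393.1 kcal/mol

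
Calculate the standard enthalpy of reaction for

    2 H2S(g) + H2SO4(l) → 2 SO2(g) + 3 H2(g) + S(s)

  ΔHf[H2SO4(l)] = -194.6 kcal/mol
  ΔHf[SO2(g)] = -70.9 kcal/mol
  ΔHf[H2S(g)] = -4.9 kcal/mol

ΔH°rxn = Σ nΔHf°(products) − Σ nΔHf°(reactants).
Products: 2·(-70.9) + 3·(+0.0) + 1·(+0.0) = -141.8
Reactants: 2·(-4.9) + 1·(-194.6) = -204.4
ΔH_rxn = (-141.8) − (-204.4) = 62.6 kcal/mol

ΔH_rxn = 62.6 kcal/mol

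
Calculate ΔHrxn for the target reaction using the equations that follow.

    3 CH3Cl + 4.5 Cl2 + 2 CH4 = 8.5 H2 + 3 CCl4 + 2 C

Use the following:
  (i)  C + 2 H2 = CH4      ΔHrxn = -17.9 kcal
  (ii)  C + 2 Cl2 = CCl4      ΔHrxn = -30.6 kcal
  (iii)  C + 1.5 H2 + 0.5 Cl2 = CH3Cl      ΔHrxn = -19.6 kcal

(i) reversed and × 2 (CH4 must end up as a reactant; scale by 2 for the 2 CH4): (-2)·(-17.9) = +35.8 kcal
(ii) × 3 (scale by 3 for the 3 CCl4): (3)·(-30.6) = -91.8 kcal
(iii) reversed and × 3 (CH3Cl must end up as a reactant; ×3 to match 3 CH3Cl in the target): (-3)·(-19.6) = +58.8 kcal
Combining the equations, ΔHrxn = (-2)·(-17.9) + (3)·(-30.6) + (-3)·(-19.6) = 2.8 kcal

ΔHrxn = 2.8 kcal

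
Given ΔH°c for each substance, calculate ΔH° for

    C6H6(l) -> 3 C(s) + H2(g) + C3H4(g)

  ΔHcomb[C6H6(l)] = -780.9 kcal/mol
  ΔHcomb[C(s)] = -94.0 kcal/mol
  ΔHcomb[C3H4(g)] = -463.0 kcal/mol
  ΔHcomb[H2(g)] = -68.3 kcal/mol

ΔH° = 32.4 kcal/mol

With combustion enthalpies, reactants minus products:
= [1·(-780.9)] − [3·(-94.0) + 1·(-68.3) + 1·(-463.0)]
= 32.4 kcal/mol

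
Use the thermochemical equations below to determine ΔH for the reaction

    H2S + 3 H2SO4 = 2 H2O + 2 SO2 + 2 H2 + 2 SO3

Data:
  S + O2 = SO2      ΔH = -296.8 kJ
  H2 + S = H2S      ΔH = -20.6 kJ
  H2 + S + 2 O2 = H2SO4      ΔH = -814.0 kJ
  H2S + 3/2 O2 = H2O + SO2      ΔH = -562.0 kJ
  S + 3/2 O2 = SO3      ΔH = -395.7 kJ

equation 1: not needed.
equation 2 as written: -20.6 kJ
equation 3 reversed and × 3 (reverse to put H2SO4 on the reactant side; scale by 3 for the 3 H2SO4): (-3)·(-814.0) = +2442.0 kJ
equation 4 × 2 (×2 to match 2 H2O in the target): (2)·(-562.0) = -1124.0 kJ
equation 5 × 2 (scale by 2 for the 2 SO3): (2)·(-395.7) = -791.4 kJ
By Hess's law, ΔH = (-20.6) + (+2442.0) + (-1124.0) + (-791.4) = 506.0 kJ

ΔH = 506.0 kJ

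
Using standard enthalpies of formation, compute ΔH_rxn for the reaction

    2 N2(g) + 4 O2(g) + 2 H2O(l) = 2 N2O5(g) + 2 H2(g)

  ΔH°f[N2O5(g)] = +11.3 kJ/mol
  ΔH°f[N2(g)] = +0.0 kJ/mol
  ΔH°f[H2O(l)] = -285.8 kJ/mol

ΔH_rxn = 594.2 kJ/mol

ΔH°rxn = Σ nΔHf°(products) − Σ nΔHf°(reactants).
Products: 2·(+11.3) + 2·(+0.0) = +22.6
Reactants: 2·(+0.0) + 4·(+0.0) + 2·(-285.8) = -571.6
ΔH_rxn = (+22.6) − (-571.6) = 594.2 kJ/mol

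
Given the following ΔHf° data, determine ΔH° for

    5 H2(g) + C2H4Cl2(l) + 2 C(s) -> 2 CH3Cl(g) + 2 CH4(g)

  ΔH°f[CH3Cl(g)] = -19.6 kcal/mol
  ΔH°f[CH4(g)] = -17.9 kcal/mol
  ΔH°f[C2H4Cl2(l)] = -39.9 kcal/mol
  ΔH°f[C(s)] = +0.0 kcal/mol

ΔH° = -35.1 kcal/mol

Products: 2·(-19.6) + 2·(-17.9) = -75.0
Reactants: 5·(+0.0) + 1·(-39.9) + 2·(+0.0) = -39.9
ΔH° = (-75.0) − (-39.9) = -35.1 kcal/mol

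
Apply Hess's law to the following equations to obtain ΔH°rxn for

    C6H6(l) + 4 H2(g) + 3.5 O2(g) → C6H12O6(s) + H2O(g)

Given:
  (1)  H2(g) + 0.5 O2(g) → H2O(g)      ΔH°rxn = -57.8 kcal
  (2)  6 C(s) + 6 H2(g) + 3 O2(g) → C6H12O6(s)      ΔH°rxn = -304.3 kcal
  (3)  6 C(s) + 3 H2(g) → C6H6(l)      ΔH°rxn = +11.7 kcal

ΔH°rxn = -373.8 kcal

(1) as written: -57.8 kcal
(2) as written: -304.3 kcal
(3) reversed: -11.7 kcal
ΔH°rxn = (-57.8) + (-304.3) + (-11.7) = -373.8 kcal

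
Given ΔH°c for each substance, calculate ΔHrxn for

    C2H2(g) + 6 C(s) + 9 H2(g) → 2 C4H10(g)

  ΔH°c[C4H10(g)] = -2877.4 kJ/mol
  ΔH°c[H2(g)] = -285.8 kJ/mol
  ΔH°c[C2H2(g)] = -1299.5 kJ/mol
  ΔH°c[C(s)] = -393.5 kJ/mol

ΔHrxn = -477.9 kJ/mol

With combustion enthalpies, reactants minus products:
= [1·(-1299.5) + 6·(-393.5) + 9·(-285.8)] − [2·(-2877.4)]
= -477.9 kJ/mol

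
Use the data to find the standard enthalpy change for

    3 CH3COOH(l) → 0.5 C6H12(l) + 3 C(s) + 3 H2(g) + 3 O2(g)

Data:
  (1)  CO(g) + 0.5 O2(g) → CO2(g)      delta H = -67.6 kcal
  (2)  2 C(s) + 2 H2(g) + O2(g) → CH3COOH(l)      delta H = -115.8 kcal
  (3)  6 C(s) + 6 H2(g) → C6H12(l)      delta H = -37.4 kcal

(1): not needed.
(2) reversed and × 3: (-3)·(-115.8) = +347.4 kcal
(3) × 1/2: (1/2)·(-37.4) = -18.7 kcal
delta H = (-3)·(-115.8) + (1/2)·(-37.4) = 328.7 kcal

delta H = 328.7 kcal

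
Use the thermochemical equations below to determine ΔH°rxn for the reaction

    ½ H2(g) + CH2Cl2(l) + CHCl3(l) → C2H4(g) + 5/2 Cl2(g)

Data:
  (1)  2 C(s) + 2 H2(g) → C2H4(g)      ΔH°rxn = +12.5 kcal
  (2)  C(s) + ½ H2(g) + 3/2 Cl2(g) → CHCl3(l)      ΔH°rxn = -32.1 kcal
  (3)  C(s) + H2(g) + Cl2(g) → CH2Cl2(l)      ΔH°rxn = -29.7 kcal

ΔH°rxn = 74.3 kcal

(1) as written (C2H4(g) already on the product side): +12.5 kcal
(2) reversed (CHCl3(l) must end up as a reactant): +32.1 kcal
(3) reversed (CH2Cl2(l) must end up as a reactant): +29.7 kcal
Combining the equations, ΔH°rxn = (1)·(+12.5) + (-1)·(-32.1) + (-1)·(-29.7) = 74.3 kcal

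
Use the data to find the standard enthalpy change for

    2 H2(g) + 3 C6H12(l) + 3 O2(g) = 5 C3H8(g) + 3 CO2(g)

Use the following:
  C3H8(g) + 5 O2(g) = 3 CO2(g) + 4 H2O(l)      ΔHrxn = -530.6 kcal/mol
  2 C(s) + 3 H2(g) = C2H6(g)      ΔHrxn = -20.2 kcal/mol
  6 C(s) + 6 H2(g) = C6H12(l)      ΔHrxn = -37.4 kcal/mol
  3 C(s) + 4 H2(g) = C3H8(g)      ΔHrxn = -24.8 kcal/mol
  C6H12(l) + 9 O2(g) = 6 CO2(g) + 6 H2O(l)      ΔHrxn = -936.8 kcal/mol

equation 1 reversed and × 3: (-3)·(-530.6) = +1591.8 kcal/mol
equation 2: not needed.
equation 3 reversed: +37.4 kcal/mol
equation 4 × 2: (2)·(-24.8) = -49.6 kcal/mol
equation 5 × 2: (2)·(-936.8) = -1873.6 kcal/mol
ΔHrxn = (-3)·(-530.6) + (-1)·(-37.4) + (2)·(-24.8) + (2)·(-936.8) = -294.0 kcal/mol

ΔHrxn = -294.0 kcal/mol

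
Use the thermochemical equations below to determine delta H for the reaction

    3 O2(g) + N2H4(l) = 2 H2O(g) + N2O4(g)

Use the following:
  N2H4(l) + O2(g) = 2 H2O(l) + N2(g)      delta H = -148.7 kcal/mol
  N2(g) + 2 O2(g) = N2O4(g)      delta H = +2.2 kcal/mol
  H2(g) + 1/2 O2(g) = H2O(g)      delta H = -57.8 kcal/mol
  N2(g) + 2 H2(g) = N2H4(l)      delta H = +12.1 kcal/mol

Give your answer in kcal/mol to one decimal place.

delta H = -125.5 kcal/mol

equation 1: not needed.
equation 2 as written: +2.2 kcal/mol
equation 3 × 2: (2)·(-57.8) = -115.6 kcal/mol
equation 4 reversed: -12.1 kcal/mol
delta H = (1)·(+2.2) + (2)·(-57.8) + (-1)·(+12.1) = -125.5 kcal/mol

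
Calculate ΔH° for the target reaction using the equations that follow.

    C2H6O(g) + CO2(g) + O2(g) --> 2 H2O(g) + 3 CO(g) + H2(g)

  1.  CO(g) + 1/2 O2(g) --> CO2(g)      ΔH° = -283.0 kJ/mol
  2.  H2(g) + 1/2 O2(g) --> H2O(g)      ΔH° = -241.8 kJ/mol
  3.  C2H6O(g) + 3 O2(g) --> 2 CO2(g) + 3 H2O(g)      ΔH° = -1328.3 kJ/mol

eq. 1 reversed and × 3: (-3)·(-283.0) = +849.0 kJ/mol
eq. 2 reversed: +241.8 kJ/mol
eq. 3 as written: -1328.3 kJ/mol
Since enthalpy is a state function, ΔH° = (-3)·(-283.0) + (-1)·(-241.8) + (1)·(-1328.3) = -237.5 kJ/mol

ΔH° = -237.5 kJ/mol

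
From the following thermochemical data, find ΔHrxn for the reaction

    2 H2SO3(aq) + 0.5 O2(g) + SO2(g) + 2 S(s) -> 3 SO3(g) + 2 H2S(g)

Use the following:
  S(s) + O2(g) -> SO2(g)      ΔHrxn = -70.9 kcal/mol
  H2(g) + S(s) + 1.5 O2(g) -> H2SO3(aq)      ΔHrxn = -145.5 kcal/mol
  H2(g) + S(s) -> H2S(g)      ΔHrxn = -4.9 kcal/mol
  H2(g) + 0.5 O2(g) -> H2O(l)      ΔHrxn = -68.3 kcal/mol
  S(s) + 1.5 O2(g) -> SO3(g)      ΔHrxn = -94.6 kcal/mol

ΔHrxn = 68.3 kcal/mol

equation 1 reversed (SO2(g) must end up as a reactant): +70.9 kcal/mol
equation 2 reversed and × 2 (reverse to put H2SO3(aq) on the reactant side; scale by 2 for the 2 H2SO3(aq)): (-2)·(-145.5) = +291.0 kcal/mol
equation 3 × 2 (×2 to match 2 H2S(g) in the target): (2)·(-4.9) = -9.8 kcal/mol
equation 4: not needed (H2O(l) appears nowhere else).
equation 5 × 3 (scale by 3 for the 3 SO3(g)): (3)·(-94.6) = -283.8 kcal/mol
Since enthalpy is a state function, ΔHrxn = (-1)·(-70.9) + (-2)·(-145.5) + (2)·(-4.9) + (3)·(-94.6) = 68.3 kcal/mol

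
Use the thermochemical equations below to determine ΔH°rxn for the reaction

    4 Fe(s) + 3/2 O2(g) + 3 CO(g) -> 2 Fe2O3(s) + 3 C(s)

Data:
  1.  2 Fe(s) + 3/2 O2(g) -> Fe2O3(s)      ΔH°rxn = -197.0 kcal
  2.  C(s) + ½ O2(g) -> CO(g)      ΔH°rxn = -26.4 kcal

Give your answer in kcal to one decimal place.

ΔH°rxn = -314.8 kcal

eq. 1 × 2: (2)·(-197.0) = -394.0 kcal
eq. 2 reversed and × 3: (-3)·(-26.4) = +79.2 kcal
Summing the manipulated equations, ΔH°rxn = (-394.0) + (+79.2) = -314.8 kcal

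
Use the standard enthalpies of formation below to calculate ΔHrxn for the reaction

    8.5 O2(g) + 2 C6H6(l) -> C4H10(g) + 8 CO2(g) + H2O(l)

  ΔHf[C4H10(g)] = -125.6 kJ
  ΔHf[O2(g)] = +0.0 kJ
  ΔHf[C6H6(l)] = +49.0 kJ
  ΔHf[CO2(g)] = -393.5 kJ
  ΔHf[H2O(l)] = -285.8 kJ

ΔH°rxn = Σ nΔHf°(products) − Σ nΔHf°(reactants).
Products: 1·(-125.6) + 8·(-393.5) + 1·(-285.8) = -3559.4
Reactants: 17/2·(+0.0) + 2·(+49.0) = +98.0
ΔHrxn = (-3559.4) − (+98.0) = -3657.4 kJ

ΔHrxn = -3657.4 kJ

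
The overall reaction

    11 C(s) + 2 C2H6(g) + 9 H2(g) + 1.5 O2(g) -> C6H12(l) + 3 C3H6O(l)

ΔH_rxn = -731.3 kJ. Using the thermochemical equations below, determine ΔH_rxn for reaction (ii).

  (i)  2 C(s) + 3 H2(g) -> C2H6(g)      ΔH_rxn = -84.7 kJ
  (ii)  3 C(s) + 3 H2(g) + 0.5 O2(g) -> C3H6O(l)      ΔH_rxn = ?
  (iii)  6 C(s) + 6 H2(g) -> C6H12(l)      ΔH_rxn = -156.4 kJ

(i) reversed and × 2 (reverse to put C2H6(g) on the reactant side; scale by 2 for the 2 C2H6(g)): (-2)·(-84.7) = +169.4 kJ
(ii) × 3 (×3 to match 3 C3H6O(l) in the target): contributes 3·x
(iii) as written (C6H12(l) already on the product side): -156.4 kJ
-731.3 = (+169.4) + (-156.4) + 3·x
x = (-731.3 − (+13.0)) / (3) = -248.1 kJ

ΔH_rxn = -248.1 kJ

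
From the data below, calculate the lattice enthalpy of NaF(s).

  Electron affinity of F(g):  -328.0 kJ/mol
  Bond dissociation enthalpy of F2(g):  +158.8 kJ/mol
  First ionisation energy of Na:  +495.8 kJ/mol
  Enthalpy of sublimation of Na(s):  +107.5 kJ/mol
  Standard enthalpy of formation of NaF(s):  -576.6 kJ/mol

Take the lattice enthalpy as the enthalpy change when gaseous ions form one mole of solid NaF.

ΔHf° = 1·ΔHsub + 1·(ΣIE) + 1/2·D(F2) + 1·EA + U
-576.6 = 1·(+107.5) + 1·(+495.8) + 1/2·(+158.8) + 1·(-328.0) + U
U = -576.6 − (+354.7) = -931.3 kJ/mol

U = -931.3 kJ/mol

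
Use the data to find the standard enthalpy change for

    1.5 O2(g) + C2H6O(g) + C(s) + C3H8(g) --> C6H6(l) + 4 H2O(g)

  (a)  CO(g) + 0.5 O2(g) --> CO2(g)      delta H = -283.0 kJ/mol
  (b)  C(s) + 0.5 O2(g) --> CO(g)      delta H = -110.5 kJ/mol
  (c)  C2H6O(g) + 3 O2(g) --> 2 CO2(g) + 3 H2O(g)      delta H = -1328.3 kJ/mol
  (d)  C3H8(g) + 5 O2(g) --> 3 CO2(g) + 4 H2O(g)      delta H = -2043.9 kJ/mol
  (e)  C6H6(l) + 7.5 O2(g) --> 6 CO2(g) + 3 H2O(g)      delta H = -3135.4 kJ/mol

delta H = -630.3 kJ/mol

(a) as written: -283.0 kJ/mol
(b) as written (C(s) already on the reactant side): -110.5 kJ/mol
(c) as written (C2H6O(g) already on the reactant side): -1328.3 kJ/mol
(d) as written (C3H8(g) already on the reactant side): -2043.9 kJ/mol
(e) reversed (reverse to put C6H6(l) on the product side): +3135.4 kJ/mol
delta H = (1)·(-283.0) + (1)·(-110.5) + (1)·(-1328.3) + (1)·(-2043.9) + (-1)·(-3135.4) = -630.3 kJ/mol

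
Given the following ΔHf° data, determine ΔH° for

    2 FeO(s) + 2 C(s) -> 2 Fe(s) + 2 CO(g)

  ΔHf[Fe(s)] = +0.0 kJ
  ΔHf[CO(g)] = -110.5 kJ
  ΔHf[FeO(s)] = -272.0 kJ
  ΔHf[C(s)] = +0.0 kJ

Products: 2·(+0.0) + 2·(-110.5) = -221.0
Reactants: 2·(-272.0) + 2·(+0.0) = -544.0
ΔH° = (-221.0) − (-544.0) = 323.0 kJ

ΔH° = 323.0 kJ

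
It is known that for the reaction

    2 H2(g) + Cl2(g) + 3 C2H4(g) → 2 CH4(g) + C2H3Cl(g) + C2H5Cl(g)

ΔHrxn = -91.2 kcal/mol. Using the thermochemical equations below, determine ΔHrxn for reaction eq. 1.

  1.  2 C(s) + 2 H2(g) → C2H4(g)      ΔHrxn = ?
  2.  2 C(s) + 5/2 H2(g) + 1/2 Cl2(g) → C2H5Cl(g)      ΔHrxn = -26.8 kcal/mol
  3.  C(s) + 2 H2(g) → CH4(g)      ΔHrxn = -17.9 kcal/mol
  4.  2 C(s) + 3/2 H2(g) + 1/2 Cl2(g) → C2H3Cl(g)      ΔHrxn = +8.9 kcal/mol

ΔHrxn = 12.5 kcal/mol

eq. 1 reversed and × 3 (C2H4(g) must end up as a reactant; scale by 3 for the 3 C2H4(g)): contributes −3·x
eq. 2 as written (C2H5Cl(g) already on the product side): -26.8 kcal/mol
eq. 3 × 2 (scale by 2 for the 2 CH4(g)): (2)·(-17.9) = -35.8 kcal/mol
eq. 4 as written (C2H3Cl(g) already on the product side): +8.9 kcal/mol
-91.2 = (-26.8) + (-35.8) + (+8.9) − 3·x
x = (-91.2 − (-53.7)) / (-3) = 12.5 kcal/mol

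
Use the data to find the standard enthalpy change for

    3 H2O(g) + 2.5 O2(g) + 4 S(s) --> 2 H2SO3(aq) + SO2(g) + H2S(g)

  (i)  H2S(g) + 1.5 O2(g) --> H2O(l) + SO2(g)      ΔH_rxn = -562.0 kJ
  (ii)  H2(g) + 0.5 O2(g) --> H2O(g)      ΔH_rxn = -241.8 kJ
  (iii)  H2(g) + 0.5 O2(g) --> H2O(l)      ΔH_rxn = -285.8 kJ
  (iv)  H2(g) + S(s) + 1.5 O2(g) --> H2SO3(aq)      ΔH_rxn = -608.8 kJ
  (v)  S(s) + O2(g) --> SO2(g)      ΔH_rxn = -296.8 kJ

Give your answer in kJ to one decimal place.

ΔH_rxn = -809.6 kJ

(i) reversed (H2S(g) must end up as a product): +562.0 kJ
(ii) reversed and × 3 (H2O(g) must end up as a reactant; ×3 to match 3 H2O(g) in the target): (-3)·(-241.8) = +725.4 kJ
(iii) as written: -285.8 kJ
(iv) × 2 (scale by 2 for the 2 H2SO3(aq)): (2)·(-608.8) = -1217.6 kJ
(v) × 2: (2)·(-296.8) = -593.6 kJ
ΔH_rxn = (-1)·(-562.0) + (-3)·(-241.8) + (1)·(-285.8) + (2)·(-608.8) + (2)·(-296.8) = -809.6 kJ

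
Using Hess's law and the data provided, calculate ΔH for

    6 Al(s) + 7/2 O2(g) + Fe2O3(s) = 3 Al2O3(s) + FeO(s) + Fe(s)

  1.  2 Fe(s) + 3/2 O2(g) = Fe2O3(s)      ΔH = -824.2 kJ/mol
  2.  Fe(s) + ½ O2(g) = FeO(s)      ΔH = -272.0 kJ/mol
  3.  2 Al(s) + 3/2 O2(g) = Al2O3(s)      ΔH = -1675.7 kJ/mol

ΔH = -4474.9 kJ/mol

eq. 1 reversed: +824.2 kJ/mol
eq. 2 as written: -272.0 kJ/mol
eq. 3 × 3: (3)·(-1675.7) = -5027.1 kJ/mol
Summing the manipulated equations, ΔH = (-1)·(-824.2) + (1)·(-272.0) + (3)·(-1675.7) = -4474.9 kJ/mol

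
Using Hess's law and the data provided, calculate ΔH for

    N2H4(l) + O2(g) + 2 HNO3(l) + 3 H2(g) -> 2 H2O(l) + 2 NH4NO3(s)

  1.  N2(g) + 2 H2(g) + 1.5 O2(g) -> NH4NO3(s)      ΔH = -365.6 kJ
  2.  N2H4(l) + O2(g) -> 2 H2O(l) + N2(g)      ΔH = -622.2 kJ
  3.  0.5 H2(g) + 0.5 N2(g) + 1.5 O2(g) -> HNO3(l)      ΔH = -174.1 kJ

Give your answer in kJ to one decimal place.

ΔH = -1005.2 kJ

eq. 1 × 2: (2)·(-365.6) = -731.2 kJ
eq. 2 as written: -622.2 kJ
eq. 3 reversed and × 2: (-2)·(-174.1) = +348.2 kJ
ΔH = (-731.2) + (-622.2) + (+348.2) = -1005.2 kJ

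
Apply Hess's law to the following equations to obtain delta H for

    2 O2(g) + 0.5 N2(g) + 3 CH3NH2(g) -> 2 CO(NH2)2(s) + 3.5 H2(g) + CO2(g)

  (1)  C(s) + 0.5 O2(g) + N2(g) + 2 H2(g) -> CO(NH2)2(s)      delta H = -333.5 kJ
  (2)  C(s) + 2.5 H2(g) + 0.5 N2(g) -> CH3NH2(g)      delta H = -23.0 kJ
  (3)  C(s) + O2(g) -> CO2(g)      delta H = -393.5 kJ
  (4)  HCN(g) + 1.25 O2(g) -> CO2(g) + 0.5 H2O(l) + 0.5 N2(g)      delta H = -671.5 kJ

delta H = -991.5 kJ

(1) × 2: (2)·(-333.5) = -667.0 kJ
(2) reversed and × 3: (-3)·(-23.0) = +69.0 kJ
(3) as written: -393.5 kJ
(4): not needed.
delta H = (2)·(-333.5) + (-3)·(-23.0) + (1)·(-393.5) = -991.5 kJ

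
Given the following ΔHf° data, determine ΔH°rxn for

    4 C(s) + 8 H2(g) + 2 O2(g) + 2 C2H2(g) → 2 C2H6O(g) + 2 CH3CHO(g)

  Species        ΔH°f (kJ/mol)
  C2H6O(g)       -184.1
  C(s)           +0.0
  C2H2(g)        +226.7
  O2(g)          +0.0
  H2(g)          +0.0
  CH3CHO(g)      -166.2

Products: 2·(-184.1) + 2·(-166.2) = -700.6
Reactants: 4·(+0.0) + 8·(+0.0) + 2·(+0.0) + 2·(+226.7) = +453.4
ΔH°rxn = (-700.6) − (+453.4) = -1154.0 kJ/mol

ΔH°rxn = -1154.0 kJ/mol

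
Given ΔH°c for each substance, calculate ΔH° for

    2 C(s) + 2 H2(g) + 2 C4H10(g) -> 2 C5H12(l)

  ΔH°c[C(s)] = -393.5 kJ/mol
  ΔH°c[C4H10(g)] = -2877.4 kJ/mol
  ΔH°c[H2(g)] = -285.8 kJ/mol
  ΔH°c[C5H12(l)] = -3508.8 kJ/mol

ΔH° = -95.8 kJ/mol

Using ΔH = Σ nΔHc°(reactants) − Σ nΔHc°(products):
= [2·(-393.5) + 2·(-285.8) + 2·(-2877.4)] − [2·(-3508.8)]
= -95.8 kJ/mol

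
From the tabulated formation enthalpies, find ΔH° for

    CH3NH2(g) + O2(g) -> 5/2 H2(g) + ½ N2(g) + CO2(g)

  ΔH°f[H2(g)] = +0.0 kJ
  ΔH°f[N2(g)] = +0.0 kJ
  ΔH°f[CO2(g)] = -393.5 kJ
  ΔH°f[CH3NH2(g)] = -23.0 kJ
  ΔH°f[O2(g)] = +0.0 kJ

Products: 5/2·(+0.0) + 1/2·(+0.0) + 1·(-393.5) = -393.5
Reactants: 1·(-23.0) + 1·(+0.0) = -23.0
ΔH° = (-393.5) − (-23.0) = -370.5 kJ

ΔH° = -370.5 kJ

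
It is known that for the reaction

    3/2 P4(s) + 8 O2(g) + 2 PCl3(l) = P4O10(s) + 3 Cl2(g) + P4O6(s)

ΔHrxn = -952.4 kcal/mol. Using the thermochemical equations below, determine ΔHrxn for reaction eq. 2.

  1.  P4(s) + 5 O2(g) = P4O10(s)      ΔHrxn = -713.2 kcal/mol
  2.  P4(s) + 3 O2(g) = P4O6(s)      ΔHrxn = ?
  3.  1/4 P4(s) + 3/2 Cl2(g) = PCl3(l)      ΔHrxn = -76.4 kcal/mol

ΔHrxn = -392.0 kcal/mol

eq. 1 as written: -713.2 kcal/mol
eq. 2 as written: contributes x
eq. 3 reversed and × 2: (-2)·(-76.4) = +152.8 kcal/mol
-952.4 = (-713.2) + (+152.8) + x
x = (-952.4 − (-560.4)) / (1) = -392.0 kcal/mol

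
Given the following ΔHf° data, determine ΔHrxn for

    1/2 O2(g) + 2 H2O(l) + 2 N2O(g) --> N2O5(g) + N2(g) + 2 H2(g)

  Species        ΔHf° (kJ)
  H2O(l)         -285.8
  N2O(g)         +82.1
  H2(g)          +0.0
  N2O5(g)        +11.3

Products: 1·(+11.3) + 1·(+0.0) + 2·(+0.0) = +11.3
Reactants: 1/2·(+0.0) + 2·(-285.8) + 2·(+82.1) = -407.4
ΔHrxn = (+11.3) − (-407.4) = 418.7 kJ

ΔHrxn = 418.7 kJ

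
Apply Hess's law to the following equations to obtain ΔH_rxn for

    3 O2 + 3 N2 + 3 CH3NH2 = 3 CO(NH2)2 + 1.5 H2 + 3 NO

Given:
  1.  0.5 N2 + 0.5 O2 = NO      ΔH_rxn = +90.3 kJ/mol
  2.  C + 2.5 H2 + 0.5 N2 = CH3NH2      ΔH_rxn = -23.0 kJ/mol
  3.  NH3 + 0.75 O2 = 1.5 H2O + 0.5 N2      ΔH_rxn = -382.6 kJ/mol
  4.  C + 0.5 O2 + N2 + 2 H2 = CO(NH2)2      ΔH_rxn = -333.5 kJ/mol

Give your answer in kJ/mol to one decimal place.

eq. 1 × 3 (scale by 3 for the 3 NO): (3)·(+90.3) = +270.9 kJ/mol
eq. 2 reversed and × 3 (CH3NH2 must end up as a reactant; ×3 to match 3 CH3NH2 in the target): (-3)·(-23.0) = +69.0 kJ/mol
eq. 3: not needed (NH3 appears nowhere else).
eq. 4 × 3 (×3 to match 3 CO(NH2)2 in the target): (3)·(-333.5) = -1000.5 kJ/mol
ΔH_rxn = (+270.9) + (+69.0) + (-1000.5) = -660.6 kJ/mol

ΔH_rxn = -660.6 kJ/mol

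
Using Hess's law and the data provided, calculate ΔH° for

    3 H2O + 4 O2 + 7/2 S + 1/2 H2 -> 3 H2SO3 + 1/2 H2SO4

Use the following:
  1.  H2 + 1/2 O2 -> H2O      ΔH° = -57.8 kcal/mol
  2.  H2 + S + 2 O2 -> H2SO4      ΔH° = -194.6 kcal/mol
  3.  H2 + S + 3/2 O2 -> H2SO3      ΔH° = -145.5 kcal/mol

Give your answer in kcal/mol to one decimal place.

eq. 1 reversed and × 3 (reverse to put H2O on the reactant side; ×3 to match 3 H2O in the target): (-3)·(-57.8) = +173.4 kcal/mol
eq. 2 × 1/2 (×1/2 to match 1/2 H2SO4 in the target): (1/2)·(-194.6) = -97.3 kcal/mol
eq. 3 × 3 (scale by 3 for the 3 H2SO3): (3)·(-145.5) = -436.5 kcal/mol
By Hess's law, ΔH° = (-3)·(-57.8) + (1/2)·(-194.6) + (3)·(-145.5) = -360.4 kcal/mol

ΔH° = -360.4 kcal/mol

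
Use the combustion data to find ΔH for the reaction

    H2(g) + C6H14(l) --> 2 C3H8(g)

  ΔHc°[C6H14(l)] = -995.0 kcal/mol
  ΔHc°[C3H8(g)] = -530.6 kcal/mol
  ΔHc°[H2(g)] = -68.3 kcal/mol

ΔH = -2.1 kcal/mol

Using ΔH = Σ nΔHc°(reactants) − Σ nΔHc°(products):
= [1·(-68.3) + 1·(-995.0)] − [2·(-530.6)]
= -2.1 kcal/mol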